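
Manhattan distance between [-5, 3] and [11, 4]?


d = sum of absolute differences: |-5-11|=16 + |3-4|=1 = 17.

17


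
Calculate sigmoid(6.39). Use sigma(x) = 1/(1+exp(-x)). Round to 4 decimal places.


sigma(6.39) = 1/(1+e^(-6.39)) = 1/(1+0.001678) = 1/1.001678 = 0.9983.

0.9983


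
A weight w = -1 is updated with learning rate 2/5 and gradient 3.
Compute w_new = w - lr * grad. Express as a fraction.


w_new = -1 - 2/5 * 3 = -1 - 6/5 = -11/5.

-11/5


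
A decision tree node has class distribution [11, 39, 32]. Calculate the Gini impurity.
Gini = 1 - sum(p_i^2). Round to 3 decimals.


Total = 82. Proportions: 11/82, 39/82, 32/82. sum(p_i^2) = 0.3965. Gini = 1 - 0.3965 = 0.6035, which rounds to 0.604.

0.604


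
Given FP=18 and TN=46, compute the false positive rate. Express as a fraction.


FPR = FP / (FP + TN) = 18 / 64 = 9/32.

9/32


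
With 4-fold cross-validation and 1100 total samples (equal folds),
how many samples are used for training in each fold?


Each validation fold has 1100/4 = 275 samples. Training set = 1100 - 275 = 825.

825


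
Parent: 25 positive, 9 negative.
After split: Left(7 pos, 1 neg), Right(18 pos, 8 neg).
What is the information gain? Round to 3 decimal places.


H(parent) = 0.8338. H(left) = 0.5436, H(right) = 0.8905. Weighted = (8/34)*0.5436 + (26/34)*0.8905 = 0.8089. IG = 0.8338 - 0.8089 = 0.0249, which rounds to 0.025.

0.025


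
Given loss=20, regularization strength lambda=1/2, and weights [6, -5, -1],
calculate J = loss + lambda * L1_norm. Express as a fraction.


L1 norm = sum(|w|) = 12. J = 20 + 1/2 * 12 = 26.

26


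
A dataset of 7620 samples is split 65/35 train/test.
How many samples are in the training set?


Test set = 7620 * 35% = 2667. Training set = 7620 - 2667 = 4953.

4953


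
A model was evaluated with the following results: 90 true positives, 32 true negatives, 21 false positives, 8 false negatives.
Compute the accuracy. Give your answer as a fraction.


Accuracy = (TP + TN) / (TP + TN + FP + FN) = (90 + 32) / 151 = 122/151.

122/151


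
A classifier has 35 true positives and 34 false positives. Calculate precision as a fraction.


Precision = TP / (TP + FP) = 35 / 69 = 35/69.

35/69


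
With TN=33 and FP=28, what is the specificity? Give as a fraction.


Specificity = TN / (TN + FP) = 33 / 61 = 33/61.

33/61


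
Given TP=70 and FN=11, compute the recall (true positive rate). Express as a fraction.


Recall = TP / (TP + FN) = 70 / 81 = 70/81.

70/81


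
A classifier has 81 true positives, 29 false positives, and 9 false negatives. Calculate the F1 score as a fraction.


Precision = 81/110 = 81/110. Recall = 81/90 = 9/10. F1 = 2*P*R/(P+R) = 81/100.

81/100


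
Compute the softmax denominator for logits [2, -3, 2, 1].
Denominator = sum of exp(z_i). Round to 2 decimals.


Denom = e^2=7.3891 + e^-3=0.0498 + e^2=7.3891 + e^1=2.7183. Sum = 17.5463, which rounds to 17.55.

17.55


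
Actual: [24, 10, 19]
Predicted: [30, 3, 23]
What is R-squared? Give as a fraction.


Mean(y) = 53/3. SS_res = 101. SS_tot = 302/3. R^2 = 1 - 101/(302/3) = -1/302.

-1/302


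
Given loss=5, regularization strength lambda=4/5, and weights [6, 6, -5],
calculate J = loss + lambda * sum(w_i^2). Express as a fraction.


L2 sq norm = sum(w^2) = 97. J = 5 + 4/5 * 97 = 413/5.

413/5


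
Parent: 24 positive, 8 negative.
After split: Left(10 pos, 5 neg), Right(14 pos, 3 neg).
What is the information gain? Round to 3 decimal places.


H(parent) = 0.8113. H(left) = 0.9183, H(right) = 0.6723. Weighted = (15/32)*0.9183 + (17/32)*0.6723 = 0.7876. IG = 0.8113 - 0.7876 = 0.0237, which rounds to 0.024.

0.024


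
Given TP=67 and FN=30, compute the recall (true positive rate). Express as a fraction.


Recall = TP / (TP + FN) = 67 / 97 = 67/97.

67/97


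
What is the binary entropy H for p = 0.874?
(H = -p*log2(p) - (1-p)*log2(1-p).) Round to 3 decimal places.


H = -0.874*log2(0.874) - 0.126*log2(0.126) = 0.546.

0.546


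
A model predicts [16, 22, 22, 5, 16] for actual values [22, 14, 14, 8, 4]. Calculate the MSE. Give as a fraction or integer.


MSE = (1/5) * ((22-16)^2=36 + (14-22)^2=64 + (14-22)^2=64 + (8-5)^2=9 + (4-16)^2=144). Sum = 317. MSE = 317/5.

317/5


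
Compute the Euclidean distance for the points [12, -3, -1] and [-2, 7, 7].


d = sqrt(sum of squared differences). (12--2)^2=196, (-3-7)^2=100, (-1-7)^2=64. Sum = 360.

sqrt(360)


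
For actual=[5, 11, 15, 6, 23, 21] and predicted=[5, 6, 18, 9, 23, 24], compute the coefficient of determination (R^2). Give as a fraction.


Mean(y) = 27/2. SS_res = 52. SS_tot = 567/2. R^2 = 1 - 52/(567/2) = 463/567.

463/567


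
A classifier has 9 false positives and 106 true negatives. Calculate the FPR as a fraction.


FPR = FP / (FP + TN) = 9 / 115 = 9/115.

9/115


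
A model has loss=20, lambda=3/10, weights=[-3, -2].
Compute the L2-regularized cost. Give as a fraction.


L2 sq norm = sum(w^2) = 13. J = 20 + 3/10 * 13 = 239/10.

239/10


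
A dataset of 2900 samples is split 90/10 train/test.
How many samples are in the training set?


Test set = 2900 * 10% = 290. Training set = 2900 - 290 = 2610.

2610


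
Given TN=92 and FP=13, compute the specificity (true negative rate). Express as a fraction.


Specificity = TN / (TN + FP) = 92 / 105 = 92/105.

92/105


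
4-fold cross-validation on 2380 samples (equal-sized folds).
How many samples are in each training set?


Each validation fold has 2380/4 = 595 samples. Training set = 2380 - 595 = 1785.

1785


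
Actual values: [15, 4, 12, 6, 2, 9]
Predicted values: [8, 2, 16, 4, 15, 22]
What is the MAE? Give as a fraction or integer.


MAE = (1/6) * (|15-8|=7 + |4-2|=2 + |12-16|=4 + |6-4|=2 + |2-15|=13 + |9-22|=13). Sum = 41. MAE = 41/6.

41/6


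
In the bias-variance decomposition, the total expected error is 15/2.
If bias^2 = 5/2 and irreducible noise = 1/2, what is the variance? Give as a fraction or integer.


Total error = bias^2 + variance + irreducible noise. So variance = 15/2 - 5/2 - 1/2 = 9/2.

9/2


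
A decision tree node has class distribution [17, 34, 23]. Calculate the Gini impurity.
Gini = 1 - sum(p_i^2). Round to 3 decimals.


Total = 74. Proportions: 17/74, 34/74, 23/74. sum(p_i^2) = 0.3605. Gini = 1 - 0.3605 = 0.6395, which rounds to 0.640.

0.640


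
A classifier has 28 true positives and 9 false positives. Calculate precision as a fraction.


Precision = TP / (TP + FP) = 28 / 37 = 28/37.

28/37


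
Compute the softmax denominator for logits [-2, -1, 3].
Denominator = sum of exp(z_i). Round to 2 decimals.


Denom = e^-2=0.1353 + e^-1=0.3679 + e^3=20.0855. Sum = 20.5887, which rounds to 20.59.

20.59


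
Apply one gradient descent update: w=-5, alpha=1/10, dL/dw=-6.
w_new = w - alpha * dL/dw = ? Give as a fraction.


w_new = -5 - 1/10 * -6 = -5 - -3/5 = -22/5.

-22/5


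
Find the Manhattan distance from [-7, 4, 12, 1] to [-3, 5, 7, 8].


d = sum of absolute differences: |-7--3|=4 + |4-5|=1 + |12-7|=5 + |1-8|=7 = 17.

17


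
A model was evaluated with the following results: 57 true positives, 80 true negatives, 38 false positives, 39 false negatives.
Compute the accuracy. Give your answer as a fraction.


Accuracy = (TP + TN) / (TP + TN + FP + FN) = (57 + 80) / 214 = 137/214.

137/214


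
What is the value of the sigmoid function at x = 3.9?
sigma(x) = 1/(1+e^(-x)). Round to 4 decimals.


sigma(3.9) = 1/(1+e^(-3.9)) = 1/(1+0.020242) = 1/1.020242 = 0.9802.

0.9802


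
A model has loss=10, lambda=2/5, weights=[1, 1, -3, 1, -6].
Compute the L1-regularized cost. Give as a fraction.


L1 norm = sum(|w|) = 12. J = 10 + 2/5 * 12 = 74/5.

74/5


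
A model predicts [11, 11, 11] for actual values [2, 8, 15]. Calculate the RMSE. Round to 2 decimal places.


MSE = 35.3333. RMSE = sqrt(35.3333) = 5.94.

5.94


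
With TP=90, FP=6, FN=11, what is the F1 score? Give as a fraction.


Precision = 90/96 = 15/16. Recall = 90/101 = 90/101. F1 = 2*P*R/(P+R) = 180/197.

180/197


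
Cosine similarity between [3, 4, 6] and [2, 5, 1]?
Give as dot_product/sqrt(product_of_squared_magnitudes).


dot = 32. |a|^2 = 61, |b|^2 = 30. cos = 32/sqrt(1830).

32/sqrt(1830)


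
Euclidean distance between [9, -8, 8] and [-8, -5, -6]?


d = sqrt(sum of squared differences). (9--8)^2=289, (-8--5)^2=9, (8--6)^2=196. Sum = 494.

sqrt(494)


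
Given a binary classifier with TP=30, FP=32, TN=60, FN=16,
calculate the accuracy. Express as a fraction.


Accuracy = (TP + TN) / (TP + TN + FP + FN) = (30 + 60) / 138 = 15/23.

15/23


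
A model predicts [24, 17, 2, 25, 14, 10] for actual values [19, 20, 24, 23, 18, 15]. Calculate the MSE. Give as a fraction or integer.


MSE = (1/6) * ((19-24)^2=25 + (20-17)^2=9 + (24-2)^2=484 + (23-25)^2=4 + (18-14)^2=16 + (15-10)^2=25). Sum = 563. MSE = 563/6.

563/6


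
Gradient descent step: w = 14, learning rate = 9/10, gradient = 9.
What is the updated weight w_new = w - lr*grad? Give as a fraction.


w_new = 14 - 9/10 * 9 = 14 - 81/10 = 59/10.

59/10


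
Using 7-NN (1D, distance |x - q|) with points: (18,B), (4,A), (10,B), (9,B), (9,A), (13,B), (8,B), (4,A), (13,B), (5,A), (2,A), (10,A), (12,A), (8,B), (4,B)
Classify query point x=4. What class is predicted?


Distances: |18-4|=14, |4-4|=0, |10-4|=6, |9-4|=5, |9-4|=5, |13-4|=9, |8-4|=4, |4-4|=0, |13-4|=9, |5-4|=1, |2-4|=2, |10-4|=6, |12-4|=8, |8-4|=4, |4-4|=0. 7 nearest: (4,A), (4,A), (4,B), (5,A), (2,A), (8,B), (8,B). Counts: {'A': 4, 'B': 3}. Majority class: A.

A


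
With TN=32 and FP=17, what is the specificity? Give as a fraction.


Specificity = TN / (TN + FP) = 32 / 49 = 32/49.

32/49


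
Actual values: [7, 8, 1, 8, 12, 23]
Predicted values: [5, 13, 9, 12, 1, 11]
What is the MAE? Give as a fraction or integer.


MAE = (1/6) * (|7-5|=2 + |8-13|=5 + |1-9|=8 + |8-12|=4 + |12-1|=11 + |23-11|=12). Sum = 42. MAE = 7.

7


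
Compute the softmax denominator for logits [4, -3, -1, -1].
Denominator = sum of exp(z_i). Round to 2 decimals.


Denom = e^4=54.5982 + e^-3=0.0498 + e^-1=0.3679 + e^-1=0.3679. Sum = 55.3838, which rounds to 55.38.

55.38


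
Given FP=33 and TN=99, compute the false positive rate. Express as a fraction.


FPR = FP / (FP + TN) = 33 / 132 = 1/4.

1/4


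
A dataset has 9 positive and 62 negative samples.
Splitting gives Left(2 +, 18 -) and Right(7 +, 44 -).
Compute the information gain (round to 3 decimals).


H(parent) = 0.5485. H(left) = 0.4690, H(right) = 0.5770. Weighted = (20/71)*0.4690 + (51/71)*0.5770 = 0.5466. IG = 0.5485 - 0.5466 = 0.0019, which rounds to 0.002.

0.002


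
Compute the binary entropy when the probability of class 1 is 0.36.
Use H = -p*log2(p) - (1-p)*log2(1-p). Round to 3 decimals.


H = -0.36*log2(0.36) - 0.64*log2(0.64) = 0.943.

0.943


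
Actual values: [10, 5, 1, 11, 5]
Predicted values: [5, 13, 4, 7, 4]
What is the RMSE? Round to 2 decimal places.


MSE = 23.0000. RMSE = sqrt(23.0000) = 4.80.

4.80


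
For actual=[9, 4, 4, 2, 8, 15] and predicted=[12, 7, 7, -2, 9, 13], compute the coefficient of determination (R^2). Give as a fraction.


Mean(y) = 7. SS_res = 48. SS_tot = 112. R^2 = 1 - 48/(112) = 4/7.

4/7


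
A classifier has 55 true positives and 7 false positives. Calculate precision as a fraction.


Precision = TP / (TP + FP) = 55 / 62 = 55/62.

55/62


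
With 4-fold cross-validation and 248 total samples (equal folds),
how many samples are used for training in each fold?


Each validation fold has 248/4 = 62 samples. Training set = 248 - 62 = 186.

186


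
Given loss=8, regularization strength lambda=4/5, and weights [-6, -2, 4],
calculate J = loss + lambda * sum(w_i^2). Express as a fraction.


L2 sq norm = sum(w^2) = 56. J = 8 + 4/5 * 56 = 264/5.

264/5


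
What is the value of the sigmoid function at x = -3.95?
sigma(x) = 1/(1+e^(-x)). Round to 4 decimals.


sigma(-3.95) = 1/(1+e^(3.95)) = 1/(1+51.935367) = 1/52.935367 = 0.0189.

0.0189


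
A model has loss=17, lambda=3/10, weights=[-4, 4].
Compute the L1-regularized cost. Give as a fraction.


L1 norm = sum(|w|) = 8. J = 17 + 3/10 * 8 = 97/5.

97/5


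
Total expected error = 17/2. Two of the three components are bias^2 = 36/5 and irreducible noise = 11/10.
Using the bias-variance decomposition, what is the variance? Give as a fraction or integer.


Total error = bias^2 + variance + irreducible noise. So variance = 17/2 - 36/5 - 11/10 = 1/5.

1/5


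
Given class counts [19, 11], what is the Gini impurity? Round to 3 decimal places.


Total = 30. Proportions: 19/30, 11/30. sum(p_i^2) = 0.5356. Gini = 1 - 0.5356 = 0.4644, which rounds to 0.464.

0.464


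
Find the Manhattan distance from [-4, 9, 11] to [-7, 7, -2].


d = sum of absolute differences: |-4--7|=3 + |9-7|=2 + |11--2|=13 = 18.

18


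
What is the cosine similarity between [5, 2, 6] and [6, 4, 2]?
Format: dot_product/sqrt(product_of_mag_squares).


dot = 50. |a|^2 = 65, |b|^2 = 56. cos = 50/sqrt(3640).

50/sqrt(3640)


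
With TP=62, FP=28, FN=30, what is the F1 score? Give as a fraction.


Precision = 62/90 = 31/45. Recall = 62/92 = 31/46. F1 = 2*P*R/(P+R) = 62/91.

62/91


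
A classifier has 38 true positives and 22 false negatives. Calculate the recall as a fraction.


Recall = TP / (TP + FN) = 38 / 60 = 19/30.

19/30


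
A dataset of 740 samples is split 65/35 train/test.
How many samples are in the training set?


Test set = 740 * 35% = 259. Training set = 740 - 259 = 481.

481


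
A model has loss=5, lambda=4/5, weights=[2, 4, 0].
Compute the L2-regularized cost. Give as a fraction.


L2 sq norm = sum(w^2) = 20. J = 5 + 4/5 * 20 = 21.

21


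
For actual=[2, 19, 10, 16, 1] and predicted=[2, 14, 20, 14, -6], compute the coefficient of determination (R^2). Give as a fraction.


Mean(y) = 48/5. SS_res = 178. SS_tot = 1306/5. R^2 = 1 - 178/(1306/5) = 208/653.

208/653


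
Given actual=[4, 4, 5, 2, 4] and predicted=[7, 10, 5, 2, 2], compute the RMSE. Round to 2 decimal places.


MSE = 9.8000. RMSE = sqrt(9.8000) = 3.13.

3.13


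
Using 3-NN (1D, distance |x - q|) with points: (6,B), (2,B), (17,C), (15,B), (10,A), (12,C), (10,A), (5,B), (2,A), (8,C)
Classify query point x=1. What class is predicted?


Distances: |6-1|=5, |2-1|=1, |17-1|=16, |15-1|=14, |10-1|=9, |12-1|=11, |10-1|=9, |5-1|=4, |2-1|=1, |8-1|=7. 3 nearest: (2,A), (2,B), (5,B). Counts: {'A': 1, 'B': 2}. Majority class: B.

B


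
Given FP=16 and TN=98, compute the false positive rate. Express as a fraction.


FPR = FP / (FP + TN) = 16 / 114 = 8/57.

8/57


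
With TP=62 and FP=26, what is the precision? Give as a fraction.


Precision = TP / (TP + FP) = 62 / 88 = 31/44.

31/44


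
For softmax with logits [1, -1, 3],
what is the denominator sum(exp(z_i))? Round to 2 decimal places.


Denom = e^1=2.7183 + e^-1=0.3679 + e^3=20.0855. Sum = 23.1717, which rounds to 23.17.

23.17


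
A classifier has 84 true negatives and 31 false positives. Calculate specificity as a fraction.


Specificity = TN / (TN + FP) = 84 / 115 = 84/115.

84/115


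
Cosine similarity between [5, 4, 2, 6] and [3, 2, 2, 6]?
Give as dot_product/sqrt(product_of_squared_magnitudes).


dot = 63. |a|^2 = 81, |b|^2 = 53. cos = 63/sqrt(4293).

63/sqrt(4293)


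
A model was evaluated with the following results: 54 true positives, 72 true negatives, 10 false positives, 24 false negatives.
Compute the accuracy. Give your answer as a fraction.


Accuracy = (TP + TN) / (TP + TN + FP + FN) = (54 + 72) / 160 = 63/80.

63/80


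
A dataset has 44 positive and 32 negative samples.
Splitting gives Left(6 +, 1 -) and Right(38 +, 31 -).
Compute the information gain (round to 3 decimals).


H(parent) = 0.9819. H(left) = 0.5917, H(right) = 0.9926. Weighted = (7/76)*0.5917 + (69/76)*0.9926 = 0.9557. IG = 0.9819 - 0.9557 = 0.0262, which rounds to 0.026.

0.026


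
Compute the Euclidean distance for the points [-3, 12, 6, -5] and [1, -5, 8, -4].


d = sqrt(sum of squared differences). (-3-1)^2=16, (12--5)^2=289, (6-8)^2=4, (-5--4)^2=1. Sum = 310.

sqrt(310)


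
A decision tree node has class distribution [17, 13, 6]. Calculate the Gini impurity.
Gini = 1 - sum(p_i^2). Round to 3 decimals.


Total = 36. Proportions: 17/36, 13/36, 6/36. sum(p_i^2) = 0.3812. Gini = 1 - 0.3812 = 0.6188, which rounds to 0.619.

0.619


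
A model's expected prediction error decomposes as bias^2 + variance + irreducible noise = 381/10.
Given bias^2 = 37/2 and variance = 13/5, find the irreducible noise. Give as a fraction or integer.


Total error = bias^2 + variance + irreducible noise. So irreducible noise = 381/10 - 37/2 - 13/5 = 17.

17


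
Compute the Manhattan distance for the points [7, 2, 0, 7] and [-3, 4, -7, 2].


d = sum of absolute differences: |7--3|=10 + |2-4|=2 + |0--7|=7 + |7-2|=5 = 24.

24


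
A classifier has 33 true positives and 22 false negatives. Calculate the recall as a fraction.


Recall = TP / (TP + FN) = 33 / 55 = 3/5.

3/5


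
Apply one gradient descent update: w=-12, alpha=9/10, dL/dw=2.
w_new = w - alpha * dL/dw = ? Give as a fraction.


w_new = -12 - 9/10 * 2 = -12 - 9/5 = -69/5.

-69/5


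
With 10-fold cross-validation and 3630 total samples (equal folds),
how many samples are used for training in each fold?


Each validation fold has 3630/10 = 363 samples. Training set = 3630 - 363 = 3267.

3267


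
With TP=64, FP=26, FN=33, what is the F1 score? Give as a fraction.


Precision = 64/90 = 32/45. Recall = 64/97 = 64/97. F1 = 2*P*R/(P+R) = 128/187.

128/187


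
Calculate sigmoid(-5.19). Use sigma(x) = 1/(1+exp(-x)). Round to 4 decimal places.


sigma(-5.19) = 1/(1+e^(5.19)) = 1/(1+179.468553) = 1/180.468553 = 0.0055.

0.0055


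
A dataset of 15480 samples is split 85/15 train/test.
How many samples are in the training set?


Test set = 15480 * 15% = 2322. Training set = 15480 - 2322 = 13158.

13158


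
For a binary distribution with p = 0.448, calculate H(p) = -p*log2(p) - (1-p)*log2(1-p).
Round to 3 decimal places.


H = -0.448*log2(0.448) - 0.552*log2(0.552) = 0.992.

0.992


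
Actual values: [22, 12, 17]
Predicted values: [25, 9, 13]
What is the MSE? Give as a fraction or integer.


MSE = (1/3) * ((22-25)^2=9 + (12-9)^2=9 + (17-13)^2=16). Sum = 34. MSE = 34/3.

34/3


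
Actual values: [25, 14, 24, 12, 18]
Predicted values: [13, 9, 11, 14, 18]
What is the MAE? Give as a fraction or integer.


MAE = (1/5) * (|25-13|=12 + |14-9|=5 + |24-11|=13 + |12-14|=2 + |18-18|=0). Sum = 32. MAE = 32/5.

32/5


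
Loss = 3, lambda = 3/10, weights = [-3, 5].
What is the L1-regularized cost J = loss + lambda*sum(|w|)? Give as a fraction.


L1 norm = sum(|w|) = 8. J = 3 + 3/10 * 8 = 27/5.

27/5


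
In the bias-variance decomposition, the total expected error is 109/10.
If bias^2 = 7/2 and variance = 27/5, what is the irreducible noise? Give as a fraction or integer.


Total error = bias^2 + variance + irreducible noise. So irreducible noise = 109/10 - 7/2 - 27/5 = 2.

2


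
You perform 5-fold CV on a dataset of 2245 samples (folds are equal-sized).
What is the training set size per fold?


Each validation fold has 2245/5 = 449 samples. Training set = 2245 - 449 = 1796.

1796


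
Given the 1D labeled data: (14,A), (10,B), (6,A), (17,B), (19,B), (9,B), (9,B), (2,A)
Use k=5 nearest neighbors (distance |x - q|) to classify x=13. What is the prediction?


Distances: |14-13|=1, |10-13|=3, |6-13|=7, |17-13|=4, |19-13|=6, |9-13|=4, |9-13|=4, |2-13|=11. 5 nearest: (14,A), (10,B), (17,B), (9,B), (9,B). Counts: {'A': 1, 'B': 4}. Majority class: B.

B


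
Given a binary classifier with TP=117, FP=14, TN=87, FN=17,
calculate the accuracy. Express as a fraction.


Accuracy = (TP + TN) / (TP + TN + FP + FN) = (117 + 87) / 235 = 204/235.

204/235


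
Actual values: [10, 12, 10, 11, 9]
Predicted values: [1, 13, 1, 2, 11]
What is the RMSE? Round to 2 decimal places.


MSE = 49.6000. RMSE = sqrt(49.6000) = 7.04.

7.04


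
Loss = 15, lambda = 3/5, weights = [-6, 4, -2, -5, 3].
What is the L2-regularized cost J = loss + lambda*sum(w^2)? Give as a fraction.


L2 sq norm = sum(w^2) = 90. J = 15 + 3/5 * 90 = 69.

69


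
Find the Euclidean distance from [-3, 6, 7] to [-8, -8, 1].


d = sqrt(sum of squared differences). (-3--8)^2=25, (6--8)^2=196, (7-1)^2=36. Sum = 257.

sqrt(257)


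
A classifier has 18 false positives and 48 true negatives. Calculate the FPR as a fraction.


FPR = FP / (FP + TN) = 18 / 66 = 3/11.

3/11


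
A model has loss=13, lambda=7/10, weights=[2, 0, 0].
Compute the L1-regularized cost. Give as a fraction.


L1 norm = sum(|w|) = 2. J = 13 + 7/10 * 2 = 72/5.

72/5


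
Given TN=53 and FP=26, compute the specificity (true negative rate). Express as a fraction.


Specificity = TN / (TN + FP) = 53 / 79 = 53/79.

53/79


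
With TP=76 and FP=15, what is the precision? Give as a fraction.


Precision = TP / (TP + FP) = 76 / 91 = 76/91.

76/91


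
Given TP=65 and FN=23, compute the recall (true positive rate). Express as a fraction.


Recall = TP / (TP + FN) = 65 / 88 = 65/88.

65/88


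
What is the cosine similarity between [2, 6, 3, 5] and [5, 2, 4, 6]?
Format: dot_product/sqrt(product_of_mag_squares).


dot = 64. |a|^2 = 74, |b|^2 = 81. cos = 64/sqrt(5994).

64/sqrt(5994)


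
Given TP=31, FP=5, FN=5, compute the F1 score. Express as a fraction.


Precision = 31/36 = 31/36. Recall = 31/36 = 31/36. F1 = 2*P*R/(P+R) = 31/36.

31/36


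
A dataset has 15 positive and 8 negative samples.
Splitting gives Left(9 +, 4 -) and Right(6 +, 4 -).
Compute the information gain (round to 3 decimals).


H(parent) = 0.9321. H(left) = 0.8905, H(right) = 0.9710. Weighted = (13/23)*0.8905 + (10/23)*0.9710 = 0.9255. IG = 0.9321 - 0.9255 = 0.0066, which rounds to 0.007.

0.007


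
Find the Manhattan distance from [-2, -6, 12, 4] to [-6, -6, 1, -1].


d = sum of absolute differences: |-2--6|=4 + |-6--6|=0 + |12-1|=11 + |4--1|=5 = 20.

20


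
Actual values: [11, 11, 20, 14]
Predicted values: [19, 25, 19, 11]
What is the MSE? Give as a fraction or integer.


MSE = (1/4) * ((11-19)^2=64 + (11-25)^2=196 + (20-19)^2=1 + (14-11)^2=9). Sum = 270. MSE = 135/2.

135/2


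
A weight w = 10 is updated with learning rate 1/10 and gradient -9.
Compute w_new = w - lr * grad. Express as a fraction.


w_new = 10 - 1/10 * -9 = 10 - -9/10 = 109/10.

109/10


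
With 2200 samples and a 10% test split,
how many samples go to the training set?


Test set = 2200 * 10% = 220. Training set = 2200 - 220 = 1980.

1980


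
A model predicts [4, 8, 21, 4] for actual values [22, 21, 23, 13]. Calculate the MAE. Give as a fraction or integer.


MAE = (1/4) * (|22-4|=18 + |21-8|=13 + |23-21|=2 + |13-4|=9). Sum = 42. MAE = 21/2.

21/2


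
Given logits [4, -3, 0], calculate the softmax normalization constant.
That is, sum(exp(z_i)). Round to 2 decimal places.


Denom = e^4=54.5982 + e^-3=0.0498 + e^0=1.0000. Sum = 55.6480, which rounds to 55.65.

55.65


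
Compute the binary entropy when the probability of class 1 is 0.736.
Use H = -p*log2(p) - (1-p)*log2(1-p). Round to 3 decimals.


H = -0.736*log2(0.736) - 0.264*log2(0.264) = 0.833.

0.833


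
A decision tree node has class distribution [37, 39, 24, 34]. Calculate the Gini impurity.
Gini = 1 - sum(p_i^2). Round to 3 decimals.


Total = 134. Proportions: 37/134, 39/134, 24/134, 34/134. sum(p_i^2) = 0.2574. Gini = 1 - 0.2574 = 0.7426, which rounds to 0.743.

0.743


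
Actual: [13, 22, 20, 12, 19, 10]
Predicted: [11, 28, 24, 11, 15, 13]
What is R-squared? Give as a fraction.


Mean(y) = 16. SS_res = 82. SS_tot = 122. R^2 = 1 - 82/(122) = 20/61.

20/61


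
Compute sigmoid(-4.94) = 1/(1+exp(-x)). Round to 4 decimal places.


sigma(-4.94) = 1/(1+e^(4.94)) = 1/(1+139.770250) = 1/140.770250 = 0.0071.

0.0071


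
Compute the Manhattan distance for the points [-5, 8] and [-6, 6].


d = sum of absolute differences: |-5--6|=1 + |8-6|=2 = 3.

3


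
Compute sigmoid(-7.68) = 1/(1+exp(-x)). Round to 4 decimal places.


sigma(-7.68) = 1/(1+e^(7.68)) = 1/(1+2164.619772) = 1/2165.619772 = 0.0005.

0.0005


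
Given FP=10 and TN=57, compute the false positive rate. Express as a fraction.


FPR = FP / (FP + TN) = 10 / 67 = 10/67.

10/67


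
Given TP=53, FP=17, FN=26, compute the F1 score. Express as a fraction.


Precision = 53/70 = 53/70. Recall = 53/79 = 53/79. F1 = 2*P*R/(P+R) = 106/149.

106/149


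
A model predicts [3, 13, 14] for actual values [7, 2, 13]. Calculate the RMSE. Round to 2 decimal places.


MSE = 46.0000. RMSE = sqrt(46.0000) = 6.78.

6.78


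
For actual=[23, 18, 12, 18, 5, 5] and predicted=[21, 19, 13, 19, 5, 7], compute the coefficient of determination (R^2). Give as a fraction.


Mean(y) = 27/2. SS_res = 11. SS_tot = 555/2. R^2 = 1 - 11/(555/2) = 533/555.

533/555


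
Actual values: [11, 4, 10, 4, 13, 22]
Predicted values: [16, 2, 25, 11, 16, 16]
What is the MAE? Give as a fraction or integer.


MAE = (1/6) * (|11-16|=5 + |4-2|=2 + |10-25|=15 + |4-11|=7 + |13-16|=3 + |22-16|=6). Sum = 38. MAE = 19/3.

19/3


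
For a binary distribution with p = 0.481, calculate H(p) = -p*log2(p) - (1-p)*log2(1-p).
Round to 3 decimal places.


H = -0.481*log2(0.481) - 0.519*log2(0.519) = 0.999.

0.999


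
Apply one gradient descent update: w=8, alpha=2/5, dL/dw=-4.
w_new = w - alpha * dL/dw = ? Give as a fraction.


w_new = 8 - 2/5 * -4 = 8 - -8/5 = 48/5.

48/5


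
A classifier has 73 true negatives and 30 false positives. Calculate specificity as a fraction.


Specificity = TN / (TN + FP) = 73 / 103 = 73/103.

73/103


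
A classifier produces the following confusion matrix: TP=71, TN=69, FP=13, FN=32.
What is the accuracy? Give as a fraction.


Accuracy = (TP + TN) / (TP + TN + FP + FN) = (71 + 69) / 185 = 28/37.

28/37


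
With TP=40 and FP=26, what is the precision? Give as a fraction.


Precision = TP / (TP + FP) = 40 / 66 = 20/33.

20/33


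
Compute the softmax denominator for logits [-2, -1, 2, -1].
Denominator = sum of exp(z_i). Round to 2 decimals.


Denom = e^-2=0.1353 + e^-1=0.3679 + e^2=7.3891 + e^-1=0.3679. Sum = 8.2602, which rounds to 8.26.

8.26


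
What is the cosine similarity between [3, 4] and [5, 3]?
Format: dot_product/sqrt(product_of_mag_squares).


dot = 27. |a|^2 = 25, |b|^2 = 34. cos = 27/sqrt(850).

27/sqrt(850)


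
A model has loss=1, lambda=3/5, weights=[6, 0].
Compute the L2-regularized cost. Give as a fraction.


L2 sq norm = sum(w^2) = 36. J = 1 + 3/5 * 36 = 113/5.

113/5


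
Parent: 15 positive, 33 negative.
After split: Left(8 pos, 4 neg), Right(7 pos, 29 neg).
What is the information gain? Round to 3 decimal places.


H(parent) = 0.8960. H(left) = 0.9183, H(right) = 0.7107. Weighted = (12/48)*0.9183 + (36/48)*0.7107 = 0.7626. IG = 0.8960 - 0.7626 = 0.1334, which rounds to 0.133.

0.133


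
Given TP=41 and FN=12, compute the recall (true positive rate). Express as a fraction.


Recall = TP / (TP + FN) = 41 / 53 = 41/53.

41/53


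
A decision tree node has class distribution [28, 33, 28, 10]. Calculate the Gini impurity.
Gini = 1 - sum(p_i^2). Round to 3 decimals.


Total = 99. Proportions: 28/99, 33/99, 28/99, 10/99. sum(p_i^2) = 0.2813. Gini = 1 - 0.2813 = 0.7187, which rounds to 0.719.

0.719


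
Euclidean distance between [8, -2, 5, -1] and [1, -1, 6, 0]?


d = sqrt(sum of squared differences). (8-1)^2=49, (-2--1)^2=1, (5-6)^2=1, (-1-0)^2=1. Sum = 52.

sqrt(52)


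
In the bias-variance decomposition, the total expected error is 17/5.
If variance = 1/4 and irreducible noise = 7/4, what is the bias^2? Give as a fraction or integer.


Total error = bias^2 + variance + irreducible noise. So bias^2 = 17/5 - 1/4 - 7/4 = 7/5.

7/5


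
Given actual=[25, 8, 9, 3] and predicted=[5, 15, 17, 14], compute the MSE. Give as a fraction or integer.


MSE = (1/4) * ((25-5)^2=400 + (8-15)^2=49 + (9-17)^2=64 + (3-14)^2=121). Sum = 634. MSE = 317/2.

317/2


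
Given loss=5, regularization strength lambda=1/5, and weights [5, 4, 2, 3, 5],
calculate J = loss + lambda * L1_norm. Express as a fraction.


L1 norm = sum(|w|) = 19. J = 5 + 1/5 * 19 = 44/5.

44/5


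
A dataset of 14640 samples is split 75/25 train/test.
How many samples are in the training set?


Test set = 14640 * 25% = 3660. Training set = 14640 - 3660 = 10980.

10980


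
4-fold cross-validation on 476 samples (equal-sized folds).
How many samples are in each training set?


Each validation fold has 476/4 = 119 samples. Training set = 476 - 119 = 357.

357


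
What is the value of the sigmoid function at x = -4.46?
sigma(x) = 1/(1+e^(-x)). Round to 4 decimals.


sigma(-4.46) = 1/(1+e^(4.46)) = 1/(1+86.487509) = 1/87.487509 = 0.0114.

0.0114


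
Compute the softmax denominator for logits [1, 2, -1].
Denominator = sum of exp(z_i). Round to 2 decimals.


Denom = e^1=2.7183 + e^2=7.3891 + e^-1=0.3679. Sum = 10.4753, which rounds to 10.48.

10.48


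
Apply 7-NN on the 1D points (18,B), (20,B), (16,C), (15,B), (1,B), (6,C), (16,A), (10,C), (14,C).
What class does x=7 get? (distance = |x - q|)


Distances: |18-7|=11, |20-7|=13, |16-7|=9, |15-7|=8, |1-7|=6, |6-7|=1, |16-7|=9, |10-7|=3, |14-7|=7. 7 nearest: (6,C), (10,C), (1,B), (14,C), (15,B), (16,A), (16,C). Counts: {'C': 4, 'B': 2, 'A': 1}. Majority class: C.

C


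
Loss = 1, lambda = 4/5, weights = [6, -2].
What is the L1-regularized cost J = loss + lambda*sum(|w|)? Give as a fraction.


L1 norm = sum(|w|) = 8. J = 1 + 4/5 * 8 = 37/5.

37/5


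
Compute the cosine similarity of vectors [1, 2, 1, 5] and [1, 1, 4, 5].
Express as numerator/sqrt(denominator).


dot = 32. |a|^2 = 31, |b|^2 = 43. cos = 32/sqrt(1333).

32/sqrt(1333)


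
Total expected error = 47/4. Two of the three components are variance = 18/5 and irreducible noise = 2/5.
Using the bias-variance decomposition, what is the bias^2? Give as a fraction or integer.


Total error = bias^2 + variance + irreducible noise. So bias^2 = 47/4 - 18/5 - 2/5 = 31/4.

31/4


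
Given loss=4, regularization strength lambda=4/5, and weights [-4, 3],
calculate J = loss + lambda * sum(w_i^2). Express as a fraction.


L2 sq norm = sum(w^2) = 25. J = 4 + 4/5 * 25 = 24.

24


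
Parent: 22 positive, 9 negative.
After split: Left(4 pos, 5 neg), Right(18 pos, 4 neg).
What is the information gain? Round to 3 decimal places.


H(parent) = 0.8691. H(left) = 0.9911, H(right) = 0.6840. Weighted = (9/31)*0.9911 + (22/31)*0.6840 = 0.7732. IG = 0.8691 - 0.7732 = 0.0959, which rounds to 0.096.

0.096


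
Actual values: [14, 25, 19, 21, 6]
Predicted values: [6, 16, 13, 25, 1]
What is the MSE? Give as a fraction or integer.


MSE = (1/5) * ((14-6)^2=64 + (25-16)^2=81 + (19-13)^2=36 + (21-25)^2=16 + (6-1)^2=25). Sum = 222. MSE = 222/5.

222/5


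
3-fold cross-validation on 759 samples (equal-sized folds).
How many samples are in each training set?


Each validation fold has 759/3 = 253 samples. Training set = 759 - 253 = 506.

506


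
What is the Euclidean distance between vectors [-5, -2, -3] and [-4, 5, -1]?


d = sqrt(sum of squared differences). (-5--4)^2=1, (-2-5)^2=49, (-3--1)^2=4. Sum = 54.

sqrt(54)


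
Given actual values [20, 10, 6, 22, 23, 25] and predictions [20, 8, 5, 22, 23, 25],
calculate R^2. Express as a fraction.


Mean(y) = 53/3. SS_res = 5. SS_tot = 904/3. R^2 = 1 - 5/(904/3) = 889/904.

889/904


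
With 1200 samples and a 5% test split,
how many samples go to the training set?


Test set = 1200 * 5% = 60. Training set = 1200 - 60 = 1140.

1140


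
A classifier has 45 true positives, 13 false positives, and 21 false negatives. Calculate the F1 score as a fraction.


Precision = 45/58 = 45/58. Recall = 45/66 = 15/22. F1 = 2*P*R/(P+R) = 45/62.

45/62


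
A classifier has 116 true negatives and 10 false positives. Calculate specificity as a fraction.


Specificity = TN / (TN + FP) = 116 / 126 = 58/63.

58/63


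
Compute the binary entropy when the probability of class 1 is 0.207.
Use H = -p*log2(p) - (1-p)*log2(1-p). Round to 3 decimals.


H = -0.207*log2(0.207) - 0.793*log2(0.793) = 0.736.

0.736


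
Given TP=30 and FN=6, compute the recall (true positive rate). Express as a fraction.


Recall = TP / (TP + FN) = 30 / 36 = 5/6.

5/6


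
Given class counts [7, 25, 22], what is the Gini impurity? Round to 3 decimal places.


Total = 54. Proportions: 7/54, 25/54, 22/54. sum(p_i^2) = 0.3971. Gini = 1 - 0.3971 = 0.6029, which rounds to 0.603.

0.603


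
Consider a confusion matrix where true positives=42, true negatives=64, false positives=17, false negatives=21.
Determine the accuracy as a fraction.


Accuracy = (TP + TN) / (TP + TN + FP + FN) = (42 + 64) / 144 = 53/72.

53/72


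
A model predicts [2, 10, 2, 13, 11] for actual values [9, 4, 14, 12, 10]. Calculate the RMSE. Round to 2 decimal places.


MSE = 46.2000. RMSE = sqrt(46.2000) = 6.80.

6.80


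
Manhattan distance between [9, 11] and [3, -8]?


d = sum of absolute differences: |9-3|=6 + |11--8|=19 = 25.

25


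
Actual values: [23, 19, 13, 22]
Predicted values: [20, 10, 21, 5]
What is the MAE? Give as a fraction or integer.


MAE = (1/4) * (|23-20|=3 + |19-10|=9 + |13-21|=8 + |22-5|=17). Sum = 37. MAE = 37/4.

37/4


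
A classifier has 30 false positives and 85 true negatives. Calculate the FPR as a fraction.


FPR = FP / (FP + TN) = 30 / 115 = 6/23.

6/23


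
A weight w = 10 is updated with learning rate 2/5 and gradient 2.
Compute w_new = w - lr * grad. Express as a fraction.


w_new = 10 - 2/5 * 2 = 10 - 4/5 = 46/5.

46/5


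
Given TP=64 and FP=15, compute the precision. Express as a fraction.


Precision = TP / (TP + FP) = 64 / 79 = 64/79.

64/79


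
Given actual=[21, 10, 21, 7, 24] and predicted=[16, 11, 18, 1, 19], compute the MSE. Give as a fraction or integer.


MSE = (1/5) * ((21-16)^2=25 + (10-11)^2=1 + (21-18)^2=9 + (7-1)^2=36 + (24-19)^2=25). Sum = 96. MSE = 96/5.

96/5


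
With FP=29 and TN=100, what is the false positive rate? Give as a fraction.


FPR = FP / (FP + TN) = 29 / 129 = 29/129.

29/129


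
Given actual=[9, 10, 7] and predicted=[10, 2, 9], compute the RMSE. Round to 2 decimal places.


MSE = 23.0000. RMSE = sqrt(23.0000) = 4.80.

4.80


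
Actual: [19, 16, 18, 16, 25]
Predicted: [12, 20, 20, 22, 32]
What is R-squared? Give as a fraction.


Mean(y) = 94/5. SS_res = 154. SS_tot = 274/5. R^2 = 1 - 154/(274/5) = -248/137.

-248/137


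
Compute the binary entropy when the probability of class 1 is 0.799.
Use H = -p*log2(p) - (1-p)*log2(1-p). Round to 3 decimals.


H = -0.799*log2(0.799) - 0.201*log2(0.201) = 0.724.

0.724


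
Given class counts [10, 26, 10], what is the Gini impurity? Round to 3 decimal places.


Total = 46. Proportions: 10/46, 26/46, 10/46. sum(p_i^2) = 0.4140. Gini = 1 - 0.4140 = 0.5860, which rounds to 0.586.

0.586


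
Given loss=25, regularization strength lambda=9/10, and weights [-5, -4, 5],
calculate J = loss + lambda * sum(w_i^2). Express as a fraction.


L2 sq norm = sum(w^2) = 66. J = 25 + 9/10 * 66 = 422/5.

422/5


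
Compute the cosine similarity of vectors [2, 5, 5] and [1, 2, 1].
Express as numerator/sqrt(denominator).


dot = 17. |a|^2 = 54, |b|^2 = 6. cos = 17/sqrt(324).

17/sqrt(324)


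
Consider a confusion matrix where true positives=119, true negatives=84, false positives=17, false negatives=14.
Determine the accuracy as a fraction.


Accuracy = (TP + TN) / (TP + TN + FP + FN) = (119 + 84) / 234 = 203/234.

203/234


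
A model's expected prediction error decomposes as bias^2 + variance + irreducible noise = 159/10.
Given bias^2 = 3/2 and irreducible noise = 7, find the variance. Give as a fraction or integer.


Total error = bias^2 + variance + irreducible noise. So variance = 159/10 - 3/2 - 7 = 37/5.

37/5


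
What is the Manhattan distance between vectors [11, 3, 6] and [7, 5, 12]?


d = sum of absolute differences: |11-7|=4 + |3-5|=2 + |6-12|=6 = 12.

12


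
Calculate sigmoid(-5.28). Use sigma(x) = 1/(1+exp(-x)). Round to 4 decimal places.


sigma(-5.28) = 1/(1+e^(5.28)) = 1/(1+196.369875) = 1/197.369875 = 0.0051.

0.0051


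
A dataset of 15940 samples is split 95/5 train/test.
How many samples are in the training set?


Test set = 15940 * 5% = 797. Training set = 15940 - 797 = 15143.

15143


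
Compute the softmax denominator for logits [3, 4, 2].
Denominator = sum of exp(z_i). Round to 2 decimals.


Denom = e^3=20.0855 + e^4=54.5982 + e^2=7.3891. Sum = 82.0728, which rounds to 82.07.

82.07


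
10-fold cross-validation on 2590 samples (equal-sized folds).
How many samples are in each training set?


Each validation fold has 2590/10 = 259 samples. Training set = 2590 - 259 = 2331.

2331


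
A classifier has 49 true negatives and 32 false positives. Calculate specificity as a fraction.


Specificity = TN / (TN + FP) = 49 / 81 = 49/81.

49/81


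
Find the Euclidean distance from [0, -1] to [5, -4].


d = sqrt(sum of squared differences). (0-5)^2=25, (-1--4)^2=9. Sum = 34.

sqrt(34)


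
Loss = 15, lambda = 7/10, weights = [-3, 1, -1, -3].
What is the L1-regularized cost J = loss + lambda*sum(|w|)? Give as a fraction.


L1 norm = sum(|w|) = 8. J = 15 + 7/10 * 8 = 103/5.

103/5


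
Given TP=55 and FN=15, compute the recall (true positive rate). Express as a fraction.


Recall = TP / (TP + FN) = 55 / 70 = 11/14.

11/14


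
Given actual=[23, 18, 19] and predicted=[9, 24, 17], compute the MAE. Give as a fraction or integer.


MAE = (1/3) * (|23-9|=14 + |18-24|=6 + |19-17|=2). Sum = 22. MAE = 22/3.

22/3


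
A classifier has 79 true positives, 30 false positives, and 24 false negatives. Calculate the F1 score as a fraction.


Precision = 79/109 = 79/109. Recall = 79/103 = 79/103. F1 = 2*P*R/(P+R) = 79/106.

79/106


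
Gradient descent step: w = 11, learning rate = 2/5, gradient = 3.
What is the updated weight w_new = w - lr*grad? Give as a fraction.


w_new = 11 - 2/5 * 3 = 11 - 6/5 = 49/5.

49/5


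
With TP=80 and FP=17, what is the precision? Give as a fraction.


Precision = TP / (TP + FP) = 80 / 97 = 80/97.

80/97


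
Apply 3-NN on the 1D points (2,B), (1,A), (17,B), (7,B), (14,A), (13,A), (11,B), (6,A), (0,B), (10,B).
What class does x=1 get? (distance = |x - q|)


Distances: |2-1|=1, |1-1|=0, |17-1|=16, |7-1|=6, |14-1|=13, |13-1|=12, |11-1|=10, |6-1|=5, |0-1|=1, |10-1|=9. 3 nearest: (1,A), (2,B), (0,B). Counts: {'A': 1, 'B': 2}. Majority class: B.

B


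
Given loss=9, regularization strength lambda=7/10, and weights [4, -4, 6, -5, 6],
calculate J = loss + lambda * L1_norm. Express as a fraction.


L1 norm = sum(|w|) = 25. J = 9 + 7/10 * 25 = 53/2.

53/2


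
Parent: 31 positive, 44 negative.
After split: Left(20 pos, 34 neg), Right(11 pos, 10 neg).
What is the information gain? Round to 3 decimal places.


H(parent) = 0.9782. H(left) = 0.9510, H(right) = 0.9984. Weighted = (54/75)*0.9510 + (21/75)*0.9984 = 0.9643. IG = 0.9782 - 0.9643 = 0.0139, which rounds to 0.014.

0.014


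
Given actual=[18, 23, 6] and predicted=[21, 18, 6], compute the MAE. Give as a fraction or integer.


MAE = (1/3) * (|18-21|=3 + |23-18|=5 + |6-6|=0). Sum = 8. MAE = 8/3.

8/3


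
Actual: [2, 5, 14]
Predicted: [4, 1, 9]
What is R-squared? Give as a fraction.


Mean(y) = 7. SS_res = 45. SS_tot = 78. R^2 = 1 - 45/(78) = 11/26.

11/26
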